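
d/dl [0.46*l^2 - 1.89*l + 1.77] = 0.92*l - 1.89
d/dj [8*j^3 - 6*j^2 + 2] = 12*j*(2*j - 1)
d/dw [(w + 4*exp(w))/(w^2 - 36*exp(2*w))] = (-2*(w + 4*exp(w))*(w - 36*exp(2*w)) + (w^2 - 36*exp(2*w))*(4*exp(w) + 1))/(w^2 - 36*exp(2*w))^2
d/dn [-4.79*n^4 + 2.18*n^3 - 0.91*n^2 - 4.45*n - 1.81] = -19.16*n^3 + 6.54*n^2 - 1.82*n - 4.45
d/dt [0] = 0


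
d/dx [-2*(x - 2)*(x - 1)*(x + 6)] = -6*x^2 - 12*x + 32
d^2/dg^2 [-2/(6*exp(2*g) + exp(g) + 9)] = 2*(-2*(12*exp(g) + 1)^2*exp(g) + (24*exp(g) + 1)*(6*exp(2*g) + exp(g) + 9))*exp(g)/(6*exp(2*g) + exp(g) + 9)^3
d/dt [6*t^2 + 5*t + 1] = 12*t + 5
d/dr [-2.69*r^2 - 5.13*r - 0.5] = -5.38*r - 5.13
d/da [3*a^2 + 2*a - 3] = 6*a + 2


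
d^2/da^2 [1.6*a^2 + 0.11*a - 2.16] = 3.20000000000000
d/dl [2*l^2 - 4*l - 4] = 4*l - 4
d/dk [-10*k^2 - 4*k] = -20*k - 4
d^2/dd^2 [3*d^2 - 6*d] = 6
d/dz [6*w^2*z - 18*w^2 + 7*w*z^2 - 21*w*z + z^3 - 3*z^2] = 6*w^2 + 14*w*z - 21*w + 3*z^2 - 6*z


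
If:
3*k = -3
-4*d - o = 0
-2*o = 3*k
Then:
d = -3/8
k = -1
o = 3/2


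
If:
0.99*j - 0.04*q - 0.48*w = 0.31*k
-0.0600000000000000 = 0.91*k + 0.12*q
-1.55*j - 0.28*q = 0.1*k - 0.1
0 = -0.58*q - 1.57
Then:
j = 0.53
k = 0.29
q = -2.71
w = 1.14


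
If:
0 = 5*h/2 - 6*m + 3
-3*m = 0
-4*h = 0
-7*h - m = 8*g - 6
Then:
No Solution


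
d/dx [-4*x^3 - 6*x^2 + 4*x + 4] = -12*x^2 - 12*x + 4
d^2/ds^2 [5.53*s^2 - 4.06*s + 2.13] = 11.0600000000000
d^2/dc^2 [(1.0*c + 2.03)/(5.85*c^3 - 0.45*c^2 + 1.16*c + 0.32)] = (205.335*c^5 + 817.865099999999*c^4 - 98.6706*c^3 + 62.65593*c^2 - 28.29492*c + 5.305376)/(200.201625*c^9 - 46.200375*c^8 + 122.648175*c^7 + 14.440275*c^6 + 19.26558*c^5 + 11.40696*c^4 + 2.355776*c^3 + 1.153536*c^2 + 0.356352*c + 0.032768)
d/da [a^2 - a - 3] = 2*a - 1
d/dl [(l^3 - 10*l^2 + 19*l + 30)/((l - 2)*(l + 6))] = (l^4 + 8*l^3 - 95*l^2 + 180*l - 348)/(l^4 + 8*l^3 - 8*l^2 - 96*l + 144)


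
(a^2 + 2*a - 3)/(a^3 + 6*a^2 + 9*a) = (a - 1)/(a*(a + 3))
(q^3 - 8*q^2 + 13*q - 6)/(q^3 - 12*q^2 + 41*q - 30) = (q - 1)/(q - 5)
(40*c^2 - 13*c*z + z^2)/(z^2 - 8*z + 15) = (40*c^2 - 13*c*z + z^2)/(z^2 - 8*z + 15)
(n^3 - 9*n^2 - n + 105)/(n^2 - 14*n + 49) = (n^2 - 2*n - 15)/(n - 7)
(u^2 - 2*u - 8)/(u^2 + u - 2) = (u - 4)/(u - 1)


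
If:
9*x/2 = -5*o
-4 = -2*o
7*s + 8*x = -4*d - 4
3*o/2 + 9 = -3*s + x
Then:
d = 317/27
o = 2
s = -128/27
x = -20/9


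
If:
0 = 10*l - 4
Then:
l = 2/5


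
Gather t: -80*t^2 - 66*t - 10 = -80*t^2 - 66*t - 10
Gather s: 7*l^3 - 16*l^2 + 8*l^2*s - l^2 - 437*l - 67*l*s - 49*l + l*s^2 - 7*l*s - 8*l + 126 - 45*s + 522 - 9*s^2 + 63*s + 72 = 7*l^3 - 17*l^2 - 494*l + s^2*(l - 9) + s*(8*l^2 - 74*l + 18) + 720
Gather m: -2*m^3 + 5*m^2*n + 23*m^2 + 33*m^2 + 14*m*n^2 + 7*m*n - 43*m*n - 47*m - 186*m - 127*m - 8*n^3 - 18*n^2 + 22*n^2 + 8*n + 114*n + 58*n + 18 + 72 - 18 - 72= -2*m^3 + m^2*(5*n + 56) + m*(14*n^2 - 36*n - 360) - 8*n^3 + 4*n^2 + 180*n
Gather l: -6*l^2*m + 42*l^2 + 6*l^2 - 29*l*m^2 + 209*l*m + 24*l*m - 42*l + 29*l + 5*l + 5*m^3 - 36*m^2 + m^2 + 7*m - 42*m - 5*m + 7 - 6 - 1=l^2*(48 - 6*m) + l*(-29*m^2 + 233*m - 8) + 5*m^3 - 35*m^2 - 40*m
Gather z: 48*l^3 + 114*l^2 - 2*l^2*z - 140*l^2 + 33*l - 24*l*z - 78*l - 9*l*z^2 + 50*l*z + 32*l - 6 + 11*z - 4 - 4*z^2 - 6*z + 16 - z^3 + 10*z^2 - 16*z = 48*l^3 - 26*l^2 - 13*l - z^3 + z^2*(6 - 9*l) + z*(-2*l^2 + 26*l - 11) + 6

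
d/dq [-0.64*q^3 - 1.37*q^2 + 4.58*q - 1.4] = -1.92*q^2 - 2.74*q + 4.58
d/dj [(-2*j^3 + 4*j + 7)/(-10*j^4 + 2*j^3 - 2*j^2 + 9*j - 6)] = (-20*j^6 + 124*j^4 + 228*j^3 + 2*j^2 + 28*j - 87)/(100*j^8 - 40*j^7 + 44*j^6 - 188*j^5 + 160*j^4 - 60*j^3 + 105*j^2 - 108*j + 36)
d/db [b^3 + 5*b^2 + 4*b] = 3*b^2 + 10*b + 4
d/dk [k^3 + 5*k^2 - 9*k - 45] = 3*k^2 + 10*k - 9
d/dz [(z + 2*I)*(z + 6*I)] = 2*z + 8*I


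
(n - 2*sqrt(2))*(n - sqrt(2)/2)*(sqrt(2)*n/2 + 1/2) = sqrt(2)*n^3/2 - 2*n^2 - sqrt(2)*n/4 + 1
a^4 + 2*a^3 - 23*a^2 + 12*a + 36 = (a - 3)*(a - 2)*(a + 1)*(a + 6)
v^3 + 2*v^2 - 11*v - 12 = (v - 3)*(v + 1)*(v + 4)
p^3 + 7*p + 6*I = (p - 3*I)*(p + I)*(p + 2*I)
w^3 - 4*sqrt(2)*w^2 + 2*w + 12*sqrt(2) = (w - 3*sqrt(2))*(w - 2*sqrt(2))*(w + sqrt(2))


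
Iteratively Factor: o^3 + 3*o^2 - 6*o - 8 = (o - 2)*(o^2 + 5*o + 4) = (o - 2)*(o + 4)*(o + 1)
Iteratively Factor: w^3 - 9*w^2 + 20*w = (w - 4)*(w^2 - 5*w) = (w - 5)*(w - 4)*(w)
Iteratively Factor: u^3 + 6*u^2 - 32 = (u + 4)*(u^2 + 2*u - 8) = (u + 4)^2*(u - 2)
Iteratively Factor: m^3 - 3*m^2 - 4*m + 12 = (m - 3)*(m^2 - 4) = (m - 3)*(m + 2)*(m - 2)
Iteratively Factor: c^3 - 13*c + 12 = (c - 1)*(c^2 + c - 12) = (c - 1)*(c + 4)*(c - 3)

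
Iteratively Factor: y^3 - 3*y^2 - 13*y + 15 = (y - 1)*(y^2 - 2*y - 15) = (y - 5)*(y - 1)*(y + 3)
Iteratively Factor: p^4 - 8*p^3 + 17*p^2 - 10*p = (p)*(p^3 - 8*p^2 + 17*p - 10) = p*(p - 2)*(p^2 - 6*p + 5) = p*(p - 5)*(p - 2)*(p - 1)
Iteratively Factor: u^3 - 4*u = (u - 2)*(u^2 + 2*u) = u*(u - 2)*(u + 2)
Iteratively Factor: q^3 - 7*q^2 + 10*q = (q - 2)*(q^2 - 5*q) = (q - 5)*(q - 2)*(q)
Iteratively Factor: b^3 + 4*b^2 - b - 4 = (b + 1)*(b^2 + 3*b - 4) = (b + 1)*(b + 4)*(b - 1)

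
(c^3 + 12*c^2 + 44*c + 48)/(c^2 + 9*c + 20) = (c^2 + 8*c + 12)/(c + 5)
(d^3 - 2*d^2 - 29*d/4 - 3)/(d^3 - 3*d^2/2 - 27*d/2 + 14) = (4*d^2 + 8*d + 3)/(2*(2*d^2 + 5*d - 7))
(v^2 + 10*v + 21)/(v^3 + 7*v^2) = (v + 3)/v^2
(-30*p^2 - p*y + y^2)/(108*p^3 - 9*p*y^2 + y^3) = (5*p + y)/(-18*p^2 - 3*p*y + y^2)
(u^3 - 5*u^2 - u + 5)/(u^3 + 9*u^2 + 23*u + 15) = (u^2 - 6*u + 5)/(u^2 + 8*u + 15)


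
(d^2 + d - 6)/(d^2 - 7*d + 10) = (d + 3)/(d - 5)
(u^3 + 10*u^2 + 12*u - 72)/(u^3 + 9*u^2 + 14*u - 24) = (u^2 + 4*u - 12)/(u^2 + 3*u - 4)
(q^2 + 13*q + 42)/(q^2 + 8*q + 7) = (q + 6)/(q + 1)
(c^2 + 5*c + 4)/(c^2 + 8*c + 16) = (c + 1)/(c + 4)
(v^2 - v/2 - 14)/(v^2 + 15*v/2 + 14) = (v - 4)/(v + 4)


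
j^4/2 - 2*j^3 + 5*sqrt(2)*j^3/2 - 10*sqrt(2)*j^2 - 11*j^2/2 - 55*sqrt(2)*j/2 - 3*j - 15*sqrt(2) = (j/2 + 1/2)*(j - 6)*(j + 1)*(j + 5*sqrt(2))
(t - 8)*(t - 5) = t^2 - 13*t + 40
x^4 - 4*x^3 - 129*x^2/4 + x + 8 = (x - 8)*(x - 1/2)*(x + 1/2)*(x + 4)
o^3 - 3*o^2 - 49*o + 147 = (o - 7)*(o - 3)*(o + 7)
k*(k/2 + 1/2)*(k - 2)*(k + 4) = k^4/2 + 3*k^3/2 - 3*k^2 - 4*k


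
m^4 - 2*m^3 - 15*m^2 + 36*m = m*(m - 3)^2*(m + 4)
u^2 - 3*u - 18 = (u - 6)*(u + 3)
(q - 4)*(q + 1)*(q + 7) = q^3 + 4*q^2 - 25*q - 28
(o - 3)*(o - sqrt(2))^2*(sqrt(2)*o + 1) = sqrt(2)*o^4 - 3*sqrt(2)*o^3 - 3*o^3 + 9*o^2 + 2*o - 6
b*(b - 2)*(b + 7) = b^3 + 5*b^2 - 14*b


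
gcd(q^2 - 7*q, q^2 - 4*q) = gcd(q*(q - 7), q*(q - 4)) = q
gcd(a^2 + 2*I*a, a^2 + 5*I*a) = a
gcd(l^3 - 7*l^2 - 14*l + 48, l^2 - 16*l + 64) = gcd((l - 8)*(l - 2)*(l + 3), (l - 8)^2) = l - 8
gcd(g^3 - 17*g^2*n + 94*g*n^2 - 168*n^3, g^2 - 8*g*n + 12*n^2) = g - 6*n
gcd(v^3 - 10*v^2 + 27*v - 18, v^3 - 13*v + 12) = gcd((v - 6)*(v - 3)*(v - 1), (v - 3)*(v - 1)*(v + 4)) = v^2 - 4*v + 3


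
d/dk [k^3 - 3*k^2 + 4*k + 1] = 3*k^2 - 6*k + 4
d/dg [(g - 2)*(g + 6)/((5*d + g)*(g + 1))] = (-(5*d + g)*(g - 2)*(g + 6) + 2*(5*d + g)*(g + 1)*(g + 2) - (g - 2)*(g + 1)*(g + 6))/((5*d + g)^2*(g + 1)^2)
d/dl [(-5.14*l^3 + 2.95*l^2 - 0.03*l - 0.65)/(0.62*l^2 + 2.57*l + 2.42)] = (-3.1868*l^4 - 26.4196*l^3 - 29.7163*l^2 + 15.084*l + 1.5979)/(0.3844*l^4 + 3.1868*l^3 + 9.6057*l^2 + 12.4388*l + 5.8564)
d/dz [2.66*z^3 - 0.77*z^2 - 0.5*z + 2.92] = 7.98*z^2 - 1.54*z - 0.5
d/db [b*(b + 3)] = 2*b + 3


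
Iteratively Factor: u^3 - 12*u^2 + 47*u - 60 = (u - 3)*(u^2 - 9*u + 20) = (u - 4)*(u - 3)*(u - 5)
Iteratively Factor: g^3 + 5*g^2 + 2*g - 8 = (g + 4)*(g^2 + g - 2) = (g + 2)*(g + 4)*(g - 1)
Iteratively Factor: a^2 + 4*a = (a + 4)*(a)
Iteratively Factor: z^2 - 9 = (z + 3)*(z - 3)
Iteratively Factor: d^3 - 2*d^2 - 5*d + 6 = (d - 1)*(d^2 - d - 6) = (d - 3)*(d - 1)*(d + 2)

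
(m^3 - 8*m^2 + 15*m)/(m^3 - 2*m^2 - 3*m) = (m - 5)/(m + 1)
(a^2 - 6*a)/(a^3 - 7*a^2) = (a - 6)/(a*(a - 7))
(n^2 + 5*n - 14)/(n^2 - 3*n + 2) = (n + 7)/(n - 1)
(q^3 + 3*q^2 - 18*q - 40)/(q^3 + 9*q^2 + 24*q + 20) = (q - 4)/(q + 2)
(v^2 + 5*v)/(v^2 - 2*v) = (v + 5)/(v - 2)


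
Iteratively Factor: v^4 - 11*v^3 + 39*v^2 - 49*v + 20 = (v - 1)*(v^3 - 10*v^2 + 29*v - 20) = (v - 4)*(v - 1)*(v^2 - 6*v + 5) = (v - 4)*(v - 1)^2*(v - 5)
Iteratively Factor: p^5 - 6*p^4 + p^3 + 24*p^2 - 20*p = (p - 5)*(p^4 - p^3 - 4*p^2 + 4*p) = (p - 5)*(p - 2)*(p^3 + p^2 - 2*p) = (p - 5)*(p - 2)*(p + 2)*(p^2 - p) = p*(p - 5)*(p - 2)*(p + 2)*(p - 1)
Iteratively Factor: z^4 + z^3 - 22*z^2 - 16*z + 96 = (z + 3)*(z^3 - 2*z^2 - 16*z + 32) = (z + 3)*(z + 4)*(z^2 - 6*z + 8) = (z - 4)*(z + 3)*(z + 4)*(z - 2)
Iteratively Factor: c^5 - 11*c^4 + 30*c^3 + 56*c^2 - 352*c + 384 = (c + 3)*(c^4 - 14*c^3 + 72*c^2 - 160*c + 128) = (c - 4)*(c + 3)*(c^3 - 10*c^2 + 32*c - 32) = (c - 4)^2*(c + 3)*(c^2 - 6*c + 8) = (c - 4)^2*(c - 2)*(c + 3)*(c - 4)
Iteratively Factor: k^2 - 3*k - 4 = (k + 1)*(k - 4)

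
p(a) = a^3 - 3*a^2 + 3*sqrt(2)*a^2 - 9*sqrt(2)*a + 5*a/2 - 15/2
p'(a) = 3*a^2 - 6*a + 6*sqrt(2)*a - 9*sqrt(2) + 5/2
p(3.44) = 12.73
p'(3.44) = 33.82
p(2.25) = -12.83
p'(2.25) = 10.55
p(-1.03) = 3.26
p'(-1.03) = -9.61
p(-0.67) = -0.39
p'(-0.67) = -10.55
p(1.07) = -15.80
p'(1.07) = -4.13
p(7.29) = 371.40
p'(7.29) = 167.32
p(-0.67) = -0.39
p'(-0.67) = -10.55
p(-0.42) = -3.06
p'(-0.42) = -10.74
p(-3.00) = 7.37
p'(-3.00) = 9.32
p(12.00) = 1776.71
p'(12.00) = 451.60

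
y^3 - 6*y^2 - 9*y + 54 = (y - 6)*(y - 3)*(y + 3)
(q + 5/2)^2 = q^2 + 5*q + 25/4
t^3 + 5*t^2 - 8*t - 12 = (t - 2)*(t + 1)*(t + 6)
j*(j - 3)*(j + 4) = j^3 + j^2 - 12*j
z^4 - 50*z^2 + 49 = (z - 7)*(z - 1)*(z + 1)*(z + 7)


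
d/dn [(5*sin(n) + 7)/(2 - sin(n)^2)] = (5*sin(n)^2 + 14*sin(n) + 10)*cos(n)/(sin(n)^2 - 2)^2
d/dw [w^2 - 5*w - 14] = 2*w - 5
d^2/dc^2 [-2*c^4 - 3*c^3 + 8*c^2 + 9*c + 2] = -24*c^2 - 18*c + 16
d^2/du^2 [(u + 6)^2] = 2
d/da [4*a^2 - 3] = 8*a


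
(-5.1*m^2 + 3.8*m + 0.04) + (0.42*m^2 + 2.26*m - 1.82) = -4.68*m^2 + 6.06*m - 1.78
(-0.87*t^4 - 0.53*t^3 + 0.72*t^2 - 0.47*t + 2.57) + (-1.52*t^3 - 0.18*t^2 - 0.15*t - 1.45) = -0.87*t^4 - 2.05*t^3 + 0.54*t^2 - 0.62*t + 1.12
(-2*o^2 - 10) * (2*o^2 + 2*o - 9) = -4*o^4 - 4*o^3 - 2*o^2 - 20*o + 90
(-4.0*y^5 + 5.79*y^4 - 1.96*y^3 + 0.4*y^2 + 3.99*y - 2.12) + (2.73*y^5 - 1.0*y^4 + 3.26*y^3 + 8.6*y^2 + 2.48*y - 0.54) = -1.27*y^5 + 4.79*y^4 + 1.3*y^3 + 9.0*y^2 + 6.47*y - 2.66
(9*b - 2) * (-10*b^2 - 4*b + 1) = -90*b^3 - 16*b^2 + 17*b - 2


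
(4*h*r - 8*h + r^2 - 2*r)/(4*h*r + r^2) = (r - 2)/r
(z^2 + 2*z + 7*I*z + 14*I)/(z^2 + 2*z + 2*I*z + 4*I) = (z + 7*I)/(z + 2*I)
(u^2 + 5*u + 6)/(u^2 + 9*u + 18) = (u + 2)/(u + 6)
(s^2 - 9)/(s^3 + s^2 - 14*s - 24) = (s - 3)/(s^2 - 2*s - 8)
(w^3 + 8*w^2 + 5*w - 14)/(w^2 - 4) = (w^2 + 6*w - 7)/(w - 2)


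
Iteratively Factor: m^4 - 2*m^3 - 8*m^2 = (m)*(m^3 - 2*m^2 - 8*m) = m*(m + 2)*(m^2 - 4*m) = m^2*(m + 2)*(m - 4)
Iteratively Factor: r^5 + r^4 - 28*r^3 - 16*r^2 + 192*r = (r - 4)*(r^4 + 5*r^3 - 8*r^2 - 48*r) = (r - 4)*(r + 4)*(r^3 + r^2 - 12*r) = (r - 4)*(r - 3)*(r + 4)*(r^2 + 4*r) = r*(r - 4)*(r - 3)*(r + 4)*(r + 4)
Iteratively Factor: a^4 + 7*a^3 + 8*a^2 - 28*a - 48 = (a + 4)*(a^3 + 3*a^2 - 4*a - 12) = (a - 2)*(a + 4)*(a^2 + 5*a + 6) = (a - 2)*(a + 2)*(a + 4)*(a + 3)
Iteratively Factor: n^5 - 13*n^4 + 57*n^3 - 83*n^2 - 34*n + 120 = (n + 1)*(n^4 - 14*n^3 + 71*n^2 - 154*n + 120) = (n - 2)*(n + 1)*(n^3 - 12*n^2 + 47*n - 60) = (n - 4)*(n - 2)*(n + 1)*(n^2 - 8*n + 15) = (n - 5)*(n - 4)*(n - 2)*(n + 1)*(n - 3)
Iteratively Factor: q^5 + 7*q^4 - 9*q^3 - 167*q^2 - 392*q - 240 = (q + 4)*(q^4 + 3*q^3 - 21*q^2 - 83*q - 60) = (q + 3)*(q + 4)*(q^3 - 21*q - 20) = (q + 3)*(q + 4)^2*(q^2 - 4*q - 5) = (q - 5)*(q + 3)*(q + 4)^2*(q + 1)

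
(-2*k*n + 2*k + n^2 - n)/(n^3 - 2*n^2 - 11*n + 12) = (-2*k + n)/(n^2 - n - 12)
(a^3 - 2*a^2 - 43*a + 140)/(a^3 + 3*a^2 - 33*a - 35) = (a - 4)/(a + 1)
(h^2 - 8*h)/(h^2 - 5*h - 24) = h/(h + 3)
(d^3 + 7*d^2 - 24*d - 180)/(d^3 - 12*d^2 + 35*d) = (d^2 + 12*d + 36)/(d*(d - 7))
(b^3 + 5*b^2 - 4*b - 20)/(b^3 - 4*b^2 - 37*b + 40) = (b^2 - 4)/(b^2 - 9*b + 8)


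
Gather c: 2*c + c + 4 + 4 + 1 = 3*c + 9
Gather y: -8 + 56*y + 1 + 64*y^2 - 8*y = 64*y^2 + 48*y - 7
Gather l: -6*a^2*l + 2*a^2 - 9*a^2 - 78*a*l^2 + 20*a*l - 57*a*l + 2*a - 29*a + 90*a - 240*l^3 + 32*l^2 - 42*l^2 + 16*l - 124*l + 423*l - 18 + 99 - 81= -7*a^2 + 63*a - 240*l^3 + l^2*(-78*a - 10) + l*(-6*a^2 - 37*a + 315)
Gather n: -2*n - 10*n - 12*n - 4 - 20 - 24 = -24*n - 48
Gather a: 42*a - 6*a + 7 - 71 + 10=36*a - 54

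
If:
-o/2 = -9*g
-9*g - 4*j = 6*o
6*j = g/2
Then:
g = 0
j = 0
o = 0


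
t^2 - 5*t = t*(t - 5)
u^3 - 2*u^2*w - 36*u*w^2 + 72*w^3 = (u - 6*w)*(u - 2*w)*(u + 6*w)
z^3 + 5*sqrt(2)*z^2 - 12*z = z*(z - sqrt(2))*(z + 6*sqrt(2))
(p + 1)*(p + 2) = p^2 + 3*p + 2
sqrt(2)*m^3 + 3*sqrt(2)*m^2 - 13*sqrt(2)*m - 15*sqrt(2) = (m - 3)*(m + 5)*(sqrt(2)*m + sqrt(2))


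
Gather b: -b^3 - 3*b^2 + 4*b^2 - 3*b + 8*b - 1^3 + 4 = -b^3 + b^2 + 5*b + 3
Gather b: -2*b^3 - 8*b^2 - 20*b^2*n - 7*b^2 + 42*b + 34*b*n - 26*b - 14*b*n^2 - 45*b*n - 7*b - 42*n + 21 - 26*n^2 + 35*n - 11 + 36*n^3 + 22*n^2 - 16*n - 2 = -2*b^3 + b^2*(-20*n - 15) + b*(-14*n^2 - 11*n + 9) + 36*n^3 - 4*n^2 - 23*n + 8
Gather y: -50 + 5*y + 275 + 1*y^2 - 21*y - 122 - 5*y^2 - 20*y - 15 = -4*y^2 - 36*y + 88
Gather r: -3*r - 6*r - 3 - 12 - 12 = -9*r - 27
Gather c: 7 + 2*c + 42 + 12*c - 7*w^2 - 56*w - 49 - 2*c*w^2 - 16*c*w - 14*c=c*(-2*w^2 - 16*w) - 7*w^2 - 56*w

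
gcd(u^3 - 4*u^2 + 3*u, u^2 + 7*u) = u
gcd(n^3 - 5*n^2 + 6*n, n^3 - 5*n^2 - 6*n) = n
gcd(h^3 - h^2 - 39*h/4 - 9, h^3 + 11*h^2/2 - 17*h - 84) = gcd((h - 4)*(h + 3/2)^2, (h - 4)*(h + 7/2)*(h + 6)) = h - 4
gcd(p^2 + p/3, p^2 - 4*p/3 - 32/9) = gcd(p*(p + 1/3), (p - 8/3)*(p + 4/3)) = 1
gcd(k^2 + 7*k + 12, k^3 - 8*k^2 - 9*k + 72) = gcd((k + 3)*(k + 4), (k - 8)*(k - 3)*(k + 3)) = k + 3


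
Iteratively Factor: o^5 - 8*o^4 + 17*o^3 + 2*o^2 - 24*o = (o + 1)*(o^4 - 9*o^3 + 26*o^2 - 24*o) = (o - 2)*(o + 1)*(o^3 - 7*o^2 + 12*o) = (o - 3)*(o - 2)*(o + 1)*(o^2 - 4*o) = o*(o - 3)*(o - 2)*(o + 1)*(o - 4)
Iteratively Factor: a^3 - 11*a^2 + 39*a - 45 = (a - 5)*(a^2 - 6*a + 9) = (a - 5)*(a - 3)*(a - 3)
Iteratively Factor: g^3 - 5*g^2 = (g - 5)*(g^2) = g*(g - 5)*(g)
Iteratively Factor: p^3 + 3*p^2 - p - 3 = (p + 1)*(p^2 + 2*p - 3) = (p + 1)*(p + 3)*(p - 1)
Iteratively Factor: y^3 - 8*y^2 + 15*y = (y - 5)*(y^2 - 3*y) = y*(y - 5)*(y - 3)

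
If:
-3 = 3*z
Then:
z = -1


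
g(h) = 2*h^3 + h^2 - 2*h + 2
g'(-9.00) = 466.00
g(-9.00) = -1357.00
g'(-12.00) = 838.00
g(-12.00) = -3286.00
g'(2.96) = 56.49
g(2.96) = 56.71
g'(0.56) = 1.00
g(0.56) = 1.54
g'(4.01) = 102.50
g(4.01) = 139.02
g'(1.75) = 19.88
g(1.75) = 12.28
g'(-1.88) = 15.45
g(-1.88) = -3.99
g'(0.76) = 2.99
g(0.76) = 1.94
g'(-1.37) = 6.52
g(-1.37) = 1.47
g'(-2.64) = 34.54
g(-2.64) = -22.55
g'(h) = 6*h^2 + 2*h - 2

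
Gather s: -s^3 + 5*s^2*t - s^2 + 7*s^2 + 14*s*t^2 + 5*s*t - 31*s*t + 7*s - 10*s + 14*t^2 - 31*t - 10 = -s^3 + s^2*(5*t + 6) + s*(14*t^2 - 26*t - 3) + 14*t^2 - 31*t - 10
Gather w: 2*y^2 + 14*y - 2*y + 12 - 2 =2*y^2 + 12*y + 10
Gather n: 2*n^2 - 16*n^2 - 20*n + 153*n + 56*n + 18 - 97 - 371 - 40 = -14*n^2 + 189*n - 490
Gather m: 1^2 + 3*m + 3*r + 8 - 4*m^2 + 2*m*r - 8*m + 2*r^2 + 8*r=-4*m^2 + m*(2*r - 5) + 2*r^2 + 11*r + 9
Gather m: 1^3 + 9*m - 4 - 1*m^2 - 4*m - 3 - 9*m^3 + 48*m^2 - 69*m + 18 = -9*m^3 + 47*m^2 - 64*m + 12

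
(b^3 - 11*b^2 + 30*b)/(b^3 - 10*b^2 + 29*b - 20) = b*(b - 6)/(b^2 - 5*b + 4)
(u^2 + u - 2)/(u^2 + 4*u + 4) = (u - 1)/(u + 2)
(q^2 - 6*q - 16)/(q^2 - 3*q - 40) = (q + 2)/(q + 5)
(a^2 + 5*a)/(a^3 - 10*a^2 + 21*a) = (a + 5)/(a^2 - 10*a + 21)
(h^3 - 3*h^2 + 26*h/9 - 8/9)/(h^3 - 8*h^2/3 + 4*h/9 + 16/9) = (3*h^2 - 5*h + 2)/(3*h^2 - 4*h - 4)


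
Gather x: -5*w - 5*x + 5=-5*w - 5*x + 5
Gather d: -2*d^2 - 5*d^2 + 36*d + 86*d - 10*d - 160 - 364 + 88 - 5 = -7*d^2 + 112*d - 441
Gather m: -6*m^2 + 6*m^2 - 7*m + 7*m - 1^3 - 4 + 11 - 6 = 0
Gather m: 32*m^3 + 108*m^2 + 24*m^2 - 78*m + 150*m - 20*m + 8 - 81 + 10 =32*m^3 + 132*m^2 + 52*m - 63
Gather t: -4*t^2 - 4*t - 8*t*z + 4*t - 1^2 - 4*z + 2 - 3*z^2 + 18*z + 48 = -4*t^2 - 8*t*z - 3*z^2 + 14*z + 49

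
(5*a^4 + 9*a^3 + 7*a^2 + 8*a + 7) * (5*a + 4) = 25*a^5 + 65*a^4 + 71*a^3 + 68*a^2 + 67*a + 28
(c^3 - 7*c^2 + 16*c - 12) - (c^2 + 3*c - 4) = c^3 - 8*c^2 + 13*c - 8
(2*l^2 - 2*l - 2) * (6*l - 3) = 12*l^3 - 18*l^2 - 6*l + 6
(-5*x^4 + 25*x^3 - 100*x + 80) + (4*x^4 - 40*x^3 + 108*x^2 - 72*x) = -x^4 - 15*x^3 + 108*x^2 - 172*x + 80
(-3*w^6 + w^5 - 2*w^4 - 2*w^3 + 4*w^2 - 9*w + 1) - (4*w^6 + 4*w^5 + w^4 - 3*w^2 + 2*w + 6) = -7*w^6 - 3*w^5 - 3*w^4 - 2*w^3 + 7*w^2 - 11*w - 5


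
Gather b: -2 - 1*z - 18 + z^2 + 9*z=z^2 + 8*z - 20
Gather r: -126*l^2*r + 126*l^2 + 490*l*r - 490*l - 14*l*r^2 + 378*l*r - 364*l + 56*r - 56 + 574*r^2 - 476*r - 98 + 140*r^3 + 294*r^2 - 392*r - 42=126*l^2 - 854*l + 140*r^3 + r^2*(868 - 14*l) + r*(-126*l^2 + 868*l - 812) - 196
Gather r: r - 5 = r - 5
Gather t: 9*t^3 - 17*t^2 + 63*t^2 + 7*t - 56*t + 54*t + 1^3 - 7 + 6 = 9*t^3 + 46*t^2 + 5*t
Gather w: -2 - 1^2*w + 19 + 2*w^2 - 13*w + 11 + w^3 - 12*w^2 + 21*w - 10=w^3 - 10*w^2 + 7*w + 18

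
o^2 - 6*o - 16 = (o - 8)*(o + 2)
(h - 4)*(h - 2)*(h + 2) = h^3 - 4*h^2 - 4*h + 16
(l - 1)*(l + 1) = l^2 - 1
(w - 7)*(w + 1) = w^2 - 6*w - 7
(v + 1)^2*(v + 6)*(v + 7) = v^4 + 15*v^3 + 69*v^2 + 97*v + 42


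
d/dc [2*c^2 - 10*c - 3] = 4*c - 10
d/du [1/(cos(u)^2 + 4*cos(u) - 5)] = 2*(cos(u) + 2)*sin(u)/(cos(u)^2 + 4*cos(u) - 5)^2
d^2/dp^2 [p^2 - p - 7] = 2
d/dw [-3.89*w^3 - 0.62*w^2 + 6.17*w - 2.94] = -11.67*w^2 - 1.24*w + 6.17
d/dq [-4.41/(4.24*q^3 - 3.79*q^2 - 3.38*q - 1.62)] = (56.0952*q^2 - 33.4278*q - 14.9058)/(-4.24*q^3 + 3.79*q^2 + 3.38*q + 1.62)^2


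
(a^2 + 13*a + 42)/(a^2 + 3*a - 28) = (a + 6)/(a - 4)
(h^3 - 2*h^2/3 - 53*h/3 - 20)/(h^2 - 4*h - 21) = (3*h^2 - 11*h - 20)/(3*(h - 7))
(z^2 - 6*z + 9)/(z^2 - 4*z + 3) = (z - 3)/(z - 1)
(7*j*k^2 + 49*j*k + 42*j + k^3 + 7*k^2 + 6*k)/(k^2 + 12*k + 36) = (7*j*k + 7*j + k^2 + k)/(k + 6)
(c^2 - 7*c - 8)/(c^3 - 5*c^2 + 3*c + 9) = (c - 8)/(c^2 - 6*c + 9)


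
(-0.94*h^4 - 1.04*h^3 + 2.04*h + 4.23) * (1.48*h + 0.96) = -1.3912*h^5 - 2.4416*h^4 - 0.9984*h^3 + 3.0192*h^2 + 8.2188*h + 4.0608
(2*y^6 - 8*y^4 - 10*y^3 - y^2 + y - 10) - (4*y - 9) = 2*y^6 - 8*y^4 - 10*y^3 - y^2 - 3*y - 1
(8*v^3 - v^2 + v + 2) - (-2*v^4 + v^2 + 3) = 2*v^4 + 8*v^3 - 2*v^2 + v - 1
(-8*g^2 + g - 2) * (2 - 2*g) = 16*g^3 - 18*g^2 + 6*g - 4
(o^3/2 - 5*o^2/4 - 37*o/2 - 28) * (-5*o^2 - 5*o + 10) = -5*o^5/2 + 15*o^4/4 + 415*o^3/4 + 220*o^2 - 45*o - 280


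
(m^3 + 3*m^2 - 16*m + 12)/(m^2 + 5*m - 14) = (m^2 + 5*m - 6)/(m + 7)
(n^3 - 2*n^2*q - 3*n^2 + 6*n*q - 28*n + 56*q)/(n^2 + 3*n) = (n^3 - 2*n^2*q - 3*n^2 + 6*n*q - 28*n + 56*q)/(n*(n + 3))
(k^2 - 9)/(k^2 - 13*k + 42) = (k^2 - 9)/(k^2 - 13*k + 42)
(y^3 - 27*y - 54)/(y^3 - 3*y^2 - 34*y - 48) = (y^2 - 3*y - 18)/(y^2 - 6*y - 16)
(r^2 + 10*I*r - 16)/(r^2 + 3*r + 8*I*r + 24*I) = (r + 2*I)/(r + 3)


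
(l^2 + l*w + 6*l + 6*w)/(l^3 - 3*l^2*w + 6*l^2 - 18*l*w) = (-l - w)/(l*(-l + 3*w))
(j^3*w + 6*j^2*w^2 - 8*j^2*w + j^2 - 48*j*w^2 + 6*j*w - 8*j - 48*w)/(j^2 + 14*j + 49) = (j^3*w + 6*j^2*w^2 - 8*j^2*w + j^2 - 48*j*w^2 + 6*j*w - 8*j - 48*w)/(j^2 + 14*j + 49)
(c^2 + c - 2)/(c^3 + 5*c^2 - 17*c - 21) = (c^2 + c - 2)/(c^3 + 5*c^2 - 17*c - 21)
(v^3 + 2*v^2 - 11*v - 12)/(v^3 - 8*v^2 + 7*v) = (v^3 + 2*v^2 - 11*v - 12)/(v*(v^2 - 8*v + 7))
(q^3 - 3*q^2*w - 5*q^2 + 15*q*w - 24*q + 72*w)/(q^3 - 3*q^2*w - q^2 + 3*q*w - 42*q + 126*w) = (q^2 - 5*q - 24)/(q^2 - q - 42)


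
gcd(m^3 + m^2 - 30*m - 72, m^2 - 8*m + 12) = m - 6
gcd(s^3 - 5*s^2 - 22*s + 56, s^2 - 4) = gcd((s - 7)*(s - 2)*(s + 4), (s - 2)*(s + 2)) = s - 2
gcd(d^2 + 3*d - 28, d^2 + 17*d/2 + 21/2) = d + 7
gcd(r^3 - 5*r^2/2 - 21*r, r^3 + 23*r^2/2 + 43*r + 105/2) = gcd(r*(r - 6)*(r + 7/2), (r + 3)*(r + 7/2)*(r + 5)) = r + 7/2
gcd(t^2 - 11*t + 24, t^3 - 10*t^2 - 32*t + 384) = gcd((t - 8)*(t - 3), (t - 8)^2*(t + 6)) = t - 8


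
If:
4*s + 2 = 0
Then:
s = -1/2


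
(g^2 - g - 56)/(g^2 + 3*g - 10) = (g^2 - g - 56)/(g^2 + 3*g - 10)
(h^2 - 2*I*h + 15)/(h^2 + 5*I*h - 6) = (h - 5*I)/(h + 2*I)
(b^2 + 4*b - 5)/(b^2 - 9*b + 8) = (b + 5)/(b - 8)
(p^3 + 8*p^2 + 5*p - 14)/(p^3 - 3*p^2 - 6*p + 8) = (p + 7)/(p - 4)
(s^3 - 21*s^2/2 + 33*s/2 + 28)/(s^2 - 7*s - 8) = s - 7/2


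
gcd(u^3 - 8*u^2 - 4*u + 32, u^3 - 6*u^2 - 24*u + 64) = u^2 - 10*u + 16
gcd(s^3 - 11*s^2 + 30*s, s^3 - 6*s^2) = s^2 - 6*s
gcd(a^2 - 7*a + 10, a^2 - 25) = a - 5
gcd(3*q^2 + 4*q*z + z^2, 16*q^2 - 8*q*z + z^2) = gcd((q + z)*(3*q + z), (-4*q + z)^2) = 1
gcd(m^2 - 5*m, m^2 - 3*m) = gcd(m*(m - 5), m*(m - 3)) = m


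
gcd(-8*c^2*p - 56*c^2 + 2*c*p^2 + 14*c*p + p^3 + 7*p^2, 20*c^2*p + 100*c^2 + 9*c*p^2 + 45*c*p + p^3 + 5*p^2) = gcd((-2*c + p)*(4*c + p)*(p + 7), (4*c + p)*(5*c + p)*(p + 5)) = 4*c + p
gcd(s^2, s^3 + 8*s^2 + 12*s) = s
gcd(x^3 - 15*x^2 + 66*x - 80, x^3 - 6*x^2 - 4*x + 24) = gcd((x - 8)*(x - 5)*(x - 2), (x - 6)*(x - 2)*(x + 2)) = x - 2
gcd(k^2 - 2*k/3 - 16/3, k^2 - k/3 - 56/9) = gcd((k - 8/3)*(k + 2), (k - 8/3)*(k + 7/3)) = k - 8/3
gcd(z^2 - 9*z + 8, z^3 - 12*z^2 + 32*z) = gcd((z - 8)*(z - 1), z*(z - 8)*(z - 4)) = z - 8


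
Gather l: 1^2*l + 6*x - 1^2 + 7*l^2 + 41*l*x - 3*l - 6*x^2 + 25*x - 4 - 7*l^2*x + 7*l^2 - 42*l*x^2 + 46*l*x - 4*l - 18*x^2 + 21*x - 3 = l^2*(14 - 7*x) + l*(-42*x^2 + 87*x - 6) - 24*x^2 + 52*x - 8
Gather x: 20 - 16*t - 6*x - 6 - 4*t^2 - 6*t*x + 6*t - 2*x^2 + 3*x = -4*t^2 - 10*t - 2*x^2 + x*(-6*t - 3) + 14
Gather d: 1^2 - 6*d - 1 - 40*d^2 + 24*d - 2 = -40*d^2 + 18*d - 2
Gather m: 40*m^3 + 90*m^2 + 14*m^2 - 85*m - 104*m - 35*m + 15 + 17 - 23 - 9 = 40*m^3 + 104*m^2 - 224*m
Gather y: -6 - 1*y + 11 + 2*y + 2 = y + 7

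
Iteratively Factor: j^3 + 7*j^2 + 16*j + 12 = (j + 3)*(j^2 + 4*j + 4) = (j + 2)*(j + 3)*(j + 2)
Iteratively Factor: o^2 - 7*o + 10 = (o - 5)*(o - 2)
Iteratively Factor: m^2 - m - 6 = (m - 3)*(m + 2)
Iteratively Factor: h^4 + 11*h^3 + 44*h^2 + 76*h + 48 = (h + 3)*(h^3 + 8*h^2 + 20*h + 16) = (h + 2)*(h + 3)*(h^2 + 6*h + 8) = (h + 2)^2*(h + 3)*(h + 4)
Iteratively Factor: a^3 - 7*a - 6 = (a - 3)*(a^2 + 3*a + 2) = (a - 3)*(a + 1)*(a + 2)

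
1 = 1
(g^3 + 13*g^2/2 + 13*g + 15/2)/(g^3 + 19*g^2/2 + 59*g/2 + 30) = (g + 1)/(g + 4)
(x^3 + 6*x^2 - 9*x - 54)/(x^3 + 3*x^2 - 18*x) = (x + 3)/x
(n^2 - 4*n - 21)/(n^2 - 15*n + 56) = (n + 3)/(n - 8)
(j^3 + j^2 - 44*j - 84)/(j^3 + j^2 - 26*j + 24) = (j^2 - 5*j - 14)/(j^2 - 5*j + 4)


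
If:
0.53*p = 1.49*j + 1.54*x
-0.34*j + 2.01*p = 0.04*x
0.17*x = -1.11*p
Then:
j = 0.00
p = 0.00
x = 0.00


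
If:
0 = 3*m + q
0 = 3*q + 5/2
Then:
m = 5/18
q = -5/6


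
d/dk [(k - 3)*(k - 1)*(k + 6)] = 3*k^2 + 4*k - 21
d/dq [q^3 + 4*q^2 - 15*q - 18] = 3*q^2 + 8*q - 15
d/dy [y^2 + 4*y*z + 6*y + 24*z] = 2*y + 4*z + 6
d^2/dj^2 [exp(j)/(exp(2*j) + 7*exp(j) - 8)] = (exp(4*j) - 7*exp(3*j) + 48*exp(2*j) + 56*exp(j) + 64)*exp(j)/(exp(6*j) + 21*exp(5*j) + 123*exp(4*j) + 7*exp(3*j) - 984*exp(2*j) + 1344*exp(j) - 512)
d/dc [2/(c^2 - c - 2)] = 2*(1 - 2*c)/(-c^2 + c + 2)^2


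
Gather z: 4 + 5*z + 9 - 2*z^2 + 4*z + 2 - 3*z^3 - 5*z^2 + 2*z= -3*z^3 - 7*z^2 + 11*z + 15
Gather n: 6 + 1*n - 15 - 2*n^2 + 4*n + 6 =-2*n^2 + 5*n - 3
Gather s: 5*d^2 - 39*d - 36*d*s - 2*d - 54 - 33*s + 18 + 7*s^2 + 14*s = 5*d^2 - 41*d + 7*s^2 + s*(-36*d - 19) - 36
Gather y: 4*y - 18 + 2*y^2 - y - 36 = 2*y^2 + 3*y - 54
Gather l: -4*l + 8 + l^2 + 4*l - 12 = l^2 - 4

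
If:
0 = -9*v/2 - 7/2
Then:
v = -7/9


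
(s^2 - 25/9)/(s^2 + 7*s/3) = (9*s^2 - 25)/(3*s*(3*s + 7))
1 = 1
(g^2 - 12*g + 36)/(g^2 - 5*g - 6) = (g - 6)/(g + 1)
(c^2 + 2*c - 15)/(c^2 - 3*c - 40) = (c - 3)/(c - 8)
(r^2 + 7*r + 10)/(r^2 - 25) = (r + 2)/(r - 5)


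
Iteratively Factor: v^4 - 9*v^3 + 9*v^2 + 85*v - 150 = (v + 3)*(v^3 - 12*v^2 + 45*v - 50) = (v - 5)*(v + 3)*(v^2 - 7*v + 10) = (v - 5)^2*(v + 3)*(v - 2)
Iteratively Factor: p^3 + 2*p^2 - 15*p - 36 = (p + 3)*(p^2 - p - 12) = (p + 3)^2*(p - 4)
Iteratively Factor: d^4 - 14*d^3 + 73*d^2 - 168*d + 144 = (d - 4)*(d^3 - 10*d^2 + 33*d - 36) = (d - 4)*(d - 3)*(d^2 - 7*d + 12) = (d - 4)*(d - 3)^2*(d - 4)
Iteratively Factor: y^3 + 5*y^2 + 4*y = (y + 1)*(y^2 + 4*y) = (y + 1)*(y + 4)*(y)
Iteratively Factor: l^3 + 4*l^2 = (l)*(l^2 + 4*l) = l*(l + 4)*(l)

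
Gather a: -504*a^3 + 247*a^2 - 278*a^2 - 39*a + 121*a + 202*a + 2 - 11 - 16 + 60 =-504*a^3 - 31*a^2 + 284*a + 35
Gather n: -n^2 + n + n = -n^2 + 2*n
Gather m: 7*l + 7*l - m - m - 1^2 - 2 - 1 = 14*l - 2*m - 4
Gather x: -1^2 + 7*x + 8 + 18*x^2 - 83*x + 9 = 18*x^2 - 76*x + 16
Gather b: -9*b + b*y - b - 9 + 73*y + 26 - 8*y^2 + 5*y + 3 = b*(y - 10) - 8*y^2 + 78*y + 20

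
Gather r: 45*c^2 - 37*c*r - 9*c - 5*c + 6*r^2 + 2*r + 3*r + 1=45*c^2 - 14*c + 6*r^2 + r*(5 - 37*c) + 1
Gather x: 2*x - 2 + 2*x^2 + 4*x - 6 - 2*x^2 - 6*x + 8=0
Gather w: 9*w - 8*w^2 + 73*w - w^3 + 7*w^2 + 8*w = -w^3 - w^2 + 90*w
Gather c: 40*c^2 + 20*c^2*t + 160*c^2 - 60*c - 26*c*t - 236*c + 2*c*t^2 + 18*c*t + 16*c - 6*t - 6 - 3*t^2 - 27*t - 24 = c^2*(20*t + 200) + c*(2*t^2 - 8*t - 280) - 3*t^2 - 33*t - 30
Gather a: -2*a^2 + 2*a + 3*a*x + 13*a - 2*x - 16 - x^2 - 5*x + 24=-2*a^2 + a*(3*x + 15) - x^2 - 7*x + 8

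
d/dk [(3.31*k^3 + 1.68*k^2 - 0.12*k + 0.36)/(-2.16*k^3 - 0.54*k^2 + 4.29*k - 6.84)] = (1.8414*k^4 + 27.8814*k^3 - 58.446*k^2 - 22.5936*k - 0.7236)/(4.6656*k^6 + 2.3328*k^5 - 18.2412*k^4 + 24.9156*k^3 + 25.7913*k^2 - 58.6872*k + 46.7856)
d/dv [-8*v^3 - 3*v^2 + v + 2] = -24*v^2 - 6*v + 1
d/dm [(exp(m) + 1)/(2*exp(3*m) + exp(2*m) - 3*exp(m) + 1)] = (-(exp(m) + 1)*(6*exp(2*m) + 2*exp(m) - 3) + 2*exp(3*m) + exp(2*m) - 3*exp(m) + 1)*exp(m)/(2*exp(3*m) + exp(2*m) - 3*exp(m) + 1)^2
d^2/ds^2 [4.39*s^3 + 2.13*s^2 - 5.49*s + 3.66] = 26.34*s + 4.26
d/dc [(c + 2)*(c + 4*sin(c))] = c + (c + 2)*(4*cos(c) + 1) + 4*sin(c)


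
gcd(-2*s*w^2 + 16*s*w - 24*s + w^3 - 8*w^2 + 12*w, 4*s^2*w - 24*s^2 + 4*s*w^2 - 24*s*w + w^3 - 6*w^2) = w - 6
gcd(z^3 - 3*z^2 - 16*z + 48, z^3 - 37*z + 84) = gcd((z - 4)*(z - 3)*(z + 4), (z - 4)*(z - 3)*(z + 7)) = z^2 - 7*z + 12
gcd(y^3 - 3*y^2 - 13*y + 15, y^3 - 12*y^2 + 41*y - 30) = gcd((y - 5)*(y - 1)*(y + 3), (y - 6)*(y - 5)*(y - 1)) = y^2 - 6*y + 5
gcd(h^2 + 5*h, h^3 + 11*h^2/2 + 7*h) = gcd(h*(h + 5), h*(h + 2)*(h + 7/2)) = h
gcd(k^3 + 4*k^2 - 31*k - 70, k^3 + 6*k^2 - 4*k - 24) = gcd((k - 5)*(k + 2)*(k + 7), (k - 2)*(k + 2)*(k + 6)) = k + 2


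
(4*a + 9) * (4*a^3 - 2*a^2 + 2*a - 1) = 16*a^4 + 28*a^3 - 10*a^2 + 14*a - 9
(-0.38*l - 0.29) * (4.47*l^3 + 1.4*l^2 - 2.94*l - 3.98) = -1.6986*l^4 - 1.8283*l^3 + 0.7112*l^2 + 2.365*l + 1.1542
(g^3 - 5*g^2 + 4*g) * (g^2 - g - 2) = g^5 - 6*g^4 + 7*g^3 + 6*g^2 - 8*g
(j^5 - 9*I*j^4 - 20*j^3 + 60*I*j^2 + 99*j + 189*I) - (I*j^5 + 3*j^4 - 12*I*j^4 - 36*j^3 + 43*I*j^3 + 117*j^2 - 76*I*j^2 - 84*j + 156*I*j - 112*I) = j^5 - I*j^5 - 3*j^4 + 3*I*j^4 + 16*j^3 - 43*I*j^3 - 117*j^2 + 136*I*j^2 + 183*j - 156*I*j + 301*I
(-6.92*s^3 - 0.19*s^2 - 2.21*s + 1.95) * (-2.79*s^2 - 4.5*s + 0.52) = 19.3068*s^5 + 31.6701*s^4 + 3.4225*s^3 + 4.4057*s^2 - 9.9242*s + 1.014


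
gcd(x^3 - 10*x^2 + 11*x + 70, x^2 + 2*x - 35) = x - 5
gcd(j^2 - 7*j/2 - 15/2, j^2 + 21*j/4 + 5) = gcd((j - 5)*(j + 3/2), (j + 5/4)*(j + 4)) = 1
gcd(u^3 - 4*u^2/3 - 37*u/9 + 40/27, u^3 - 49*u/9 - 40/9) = u^2 - u - 40/9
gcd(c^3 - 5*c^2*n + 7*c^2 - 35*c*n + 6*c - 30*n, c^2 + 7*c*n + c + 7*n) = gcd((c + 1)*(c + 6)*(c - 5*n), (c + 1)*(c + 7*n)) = c + 1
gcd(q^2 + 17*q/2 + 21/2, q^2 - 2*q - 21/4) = q + 3/2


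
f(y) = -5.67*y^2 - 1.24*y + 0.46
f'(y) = -11.34*y - 1.24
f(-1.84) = -16.45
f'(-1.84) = 19.63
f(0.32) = -0.52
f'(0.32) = -4.87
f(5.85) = -200.84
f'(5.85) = -67.58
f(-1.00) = -3.97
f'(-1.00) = 10.10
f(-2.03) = -20.39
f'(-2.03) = 21.78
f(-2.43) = -30.01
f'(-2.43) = 26.32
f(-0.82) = -2.34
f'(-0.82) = 8.06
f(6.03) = -213.18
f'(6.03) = -69.62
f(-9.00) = -447.65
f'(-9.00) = 100.82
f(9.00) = -469.97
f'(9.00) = -103.30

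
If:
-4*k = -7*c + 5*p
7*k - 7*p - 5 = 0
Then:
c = 9*p/7 + 20/49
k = p + 5/7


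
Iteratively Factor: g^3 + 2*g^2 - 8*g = (g)*(g^2 + 2*g - 8) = g*(g + 4)*(g - 2)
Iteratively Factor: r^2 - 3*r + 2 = (r - 1)*(r - 2)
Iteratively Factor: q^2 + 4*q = (q + 4)*(q)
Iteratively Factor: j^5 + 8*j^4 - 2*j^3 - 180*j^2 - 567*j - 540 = (j + 3)*(j^4 + 5*j^3 - 17*j^2 - 129*j - 180) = (j + 3)^2*(j^3 + 2*j^2 - 23*j - 60) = (j - 5)*(j + 3)^2*(j^2 + 7*j + 12) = (j - 5)*(j + 3)^2*(j + 4)*(j + 3)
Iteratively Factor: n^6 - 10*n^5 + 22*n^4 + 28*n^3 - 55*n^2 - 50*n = (n)*(n^5 - 10*n^4 + 22*n^3 + 28*n^2 - 55*n - 50) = n*(n - 2)*(n^4 - 8*n^3 + 6*n^2 + 40*n + 25) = n*(n - 5)*(n - 2)*(n^3 - 3*n^2 - 9*n - 5) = n*(n - 5)^2*(n - 2)*(n^2 + 2*n + 1) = n*(n - 5)^2*(n - 2)*(n + 1)*(n + 1)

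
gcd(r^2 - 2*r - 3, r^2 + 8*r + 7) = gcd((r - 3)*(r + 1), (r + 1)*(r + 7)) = r + 1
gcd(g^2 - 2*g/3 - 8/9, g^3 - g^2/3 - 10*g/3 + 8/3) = g - 4/3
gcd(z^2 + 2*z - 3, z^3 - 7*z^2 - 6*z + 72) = z + 3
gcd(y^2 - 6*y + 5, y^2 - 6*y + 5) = y^2 - 6*y + 5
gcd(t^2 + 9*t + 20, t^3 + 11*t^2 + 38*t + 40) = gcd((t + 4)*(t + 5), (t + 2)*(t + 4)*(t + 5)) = t^2 + 9*t + 20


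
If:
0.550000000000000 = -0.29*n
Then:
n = -1.90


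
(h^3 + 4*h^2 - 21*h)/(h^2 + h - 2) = h*(h^2 + 4*h - 21)/(h^2 + h - 2)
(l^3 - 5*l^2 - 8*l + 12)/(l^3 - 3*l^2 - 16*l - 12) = (l - 1)/(l + 1)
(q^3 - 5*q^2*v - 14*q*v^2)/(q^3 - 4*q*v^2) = (q - 7*v)/(q - 2*v)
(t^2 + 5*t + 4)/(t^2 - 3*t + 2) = (t^2 + 5*t + 4)/(t^2 - 3*t + 2)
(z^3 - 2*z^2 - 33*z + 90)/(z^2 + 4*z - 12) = (z^2 - 8*z + 15)/(z - 2)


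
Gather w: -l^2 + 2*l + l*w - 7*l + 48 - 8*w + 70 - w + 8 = -l^2 - 5*l + w*(l - 9) + 126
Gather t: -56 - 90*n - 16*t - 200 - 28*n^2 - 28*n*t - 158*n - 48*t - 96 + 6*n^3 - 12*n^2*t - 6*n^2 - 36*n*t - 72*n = 6*n^3 - 34*n^2 - 320*n + t*(-12*n^2 - 64*n - 64) - 352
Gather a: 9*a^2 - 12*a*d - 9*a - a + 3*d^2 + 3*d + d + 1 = 9*a^2 + a*(-12*d - 10) + 3*d^2 + 4*d + 1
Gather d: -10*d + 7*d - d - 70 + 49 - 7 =-4*d - 28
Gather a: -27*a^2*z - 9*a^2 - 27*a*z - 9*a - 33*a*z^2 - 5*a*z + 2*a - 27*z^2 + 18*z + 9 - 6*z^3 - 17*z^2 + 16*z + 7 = a^2*(-27*z - 9) + a*(-33*z^2 - 32*z - 7) - 6*z^3 - 44*z^2 + 34*z + 16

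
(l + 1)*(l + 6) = l^2 + 7*l + 6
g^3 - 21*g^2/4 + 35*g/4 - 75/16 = (g - 5/2)*(g - 3/2)*(g - 5/4)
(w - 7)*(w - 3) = w^2 - 10*w + 21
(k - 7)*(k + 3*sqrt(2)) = k^2 - 7*k + 3*sqrt(2)*k - 21*sqrt(2)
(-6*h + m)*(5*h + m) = -30*h^2 - h*m + m^2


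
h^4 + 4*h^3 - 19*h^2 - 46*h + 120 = (h - 3)*(h - 2)*(h + 4)*(h + 5)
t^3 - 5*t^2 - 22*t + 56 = (t - 7)*(t - 2)*(t + 4)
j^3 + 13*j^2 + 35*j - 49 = (j - 1)*(j + 7)^2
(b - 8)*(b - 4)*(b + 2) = b^3 - 10*b^2 + 8*b + 64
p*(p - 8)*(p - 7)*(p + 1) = p^4 - 14*p^3 + 41*p^2 + 56*p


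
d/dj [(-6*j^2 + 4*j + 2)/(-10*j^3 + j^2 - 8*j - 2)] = 4*(-15*j^4 + 20*j^3 + 26*j^2 + 5*j + 2)/(100*j^6 - 20*j^5 + 161*j^4 + 24*j^3 + 60*j^2 + 32*j + 4)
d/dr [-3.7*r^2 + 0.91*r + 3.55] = 0.91 - 7.4*r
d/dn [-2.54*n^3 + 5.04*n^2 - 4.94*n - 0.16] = -7.62*n^2 + 10.08*n - 4.94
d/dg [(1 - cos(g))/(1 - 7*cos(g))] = -6*sin(g)/(7*cos(g) - 1)^2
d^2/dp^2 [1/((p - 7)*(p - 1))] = 2*((p - 7)^2 + (p - 7)*(p - 1) + (p - 1)^2)/((p - 7)^3*(p - 1)^3)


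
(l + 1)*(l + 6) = l^2 + 7*l + 6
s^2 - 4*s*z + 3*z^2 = (s - 3*z)*(s - z)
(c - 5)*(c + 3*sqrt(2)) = c^2 - 5*c + 3*sqrt(2)*c - 15*sqrt(2)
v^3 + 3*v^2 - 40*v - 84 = (v - 6)*(v + 2)*(v + 7)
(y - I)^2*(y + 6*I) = y^3 + 4*I*y^2 + 11*y - 6*I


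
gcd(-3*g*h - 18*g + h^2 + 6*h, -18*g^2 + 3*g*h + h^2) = 3*g - h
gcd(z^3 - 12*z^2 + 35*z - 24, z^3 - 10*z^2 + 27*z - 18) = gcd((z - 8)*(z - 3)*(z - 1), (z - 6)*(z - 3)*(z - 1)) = z^2 - 4*z + 3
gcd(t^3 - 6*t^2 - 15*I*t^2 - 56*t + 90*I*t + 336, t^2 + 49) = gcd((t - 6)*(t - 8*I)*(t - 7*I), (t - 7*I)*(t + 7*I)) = t - 7*I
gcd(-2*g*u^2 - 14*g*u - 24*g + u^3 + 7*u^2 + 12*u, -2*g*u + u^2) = -2*g + u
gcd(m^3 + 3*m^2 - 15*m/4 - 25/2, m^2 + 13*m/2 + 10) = m + 5/2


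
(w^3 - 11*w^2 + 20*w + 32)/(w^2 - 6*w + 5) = (w^3 - 11*w^2 + 20*w + 32)/(w^2 - 6*w + 5)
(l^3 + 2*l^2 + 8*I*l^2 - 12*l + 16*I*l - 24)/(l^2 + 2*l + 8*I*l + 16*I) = (l^2 + 8*I*l - 12)/(l + 8*I)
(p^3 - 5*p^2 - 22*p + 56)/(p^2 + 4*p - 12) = (p^2 - 3*p - 28)/(p + 6)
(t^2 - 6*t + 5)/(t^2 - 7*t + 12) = (t^2 - 6*t + 5)/(t^2 - 7*t + 12)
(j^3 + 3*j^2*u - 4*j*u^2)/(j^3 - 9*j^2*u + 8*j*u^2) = (-j - 4*u)/(-j + 8*u)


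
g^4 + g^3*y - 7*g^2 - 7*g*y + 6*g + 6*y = (g - 2)*(g - 1)*(g + 3)*(g + y)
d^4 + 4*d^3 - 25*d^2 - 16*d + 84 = (d - 3)*(d - 2)*(d + 2)*(d + 7)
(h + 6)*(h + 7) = h^2 + 13*h + 42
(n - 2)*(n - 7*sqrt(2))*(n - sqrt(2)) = n^3 - 8*sqrt(2)*n^2 - 2*n^2 + 14*n + 16*sqrt(2)*n - 28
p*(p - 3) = p^2 - 3*p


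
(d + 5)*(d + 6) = d^2 + 11*d + 30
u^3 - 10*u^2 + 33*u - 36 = (u - 4)*(u - 3)^2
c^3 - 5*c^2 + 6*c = c*(c - 3)*(c - 2)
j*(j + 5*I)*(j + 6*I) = j^3 + 11*I*j^2 - 30*j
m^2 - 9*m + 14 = (m - 7)*(m - 2)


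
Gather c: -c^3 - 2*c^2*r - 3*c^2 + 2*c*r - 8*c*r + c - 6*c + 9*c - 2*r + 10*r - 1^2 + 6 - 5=-c^3 + c^2*(-2*r - 3) + c*(4 - 6*r) + 8*r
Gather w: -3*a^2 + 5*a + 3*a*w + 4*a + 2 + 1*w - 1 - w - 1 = -3*a^2 + 3*a*w + 9*a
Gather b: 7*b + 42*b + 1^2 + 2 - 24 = 49*b - 21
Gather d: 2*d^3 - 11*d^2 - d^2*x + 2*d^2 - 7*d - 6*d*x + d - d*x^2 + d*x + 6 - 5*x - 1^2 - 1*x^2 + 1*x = 2*d^3 + d^2*(-x - 9) + d*(-x^2 - 5*x - 6) - x^2 - 4*x + 5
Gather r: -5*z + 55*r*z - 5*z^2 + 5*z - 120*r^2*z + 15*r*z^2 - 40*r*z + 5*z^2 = -120*r^2*z + r*(15*z^2 + 15*z)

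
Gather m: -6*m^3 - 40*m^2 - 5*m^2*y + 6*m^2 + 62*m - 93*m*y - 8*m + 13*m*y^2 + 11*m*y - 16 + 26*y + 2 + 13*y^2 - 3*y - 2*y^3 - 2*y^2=-6*m^3 + m^2*(-5*y - 34) + m*(13*y^2 - 82*y + 54) - 2*y^3 + 11*y^2 + 23*y - 14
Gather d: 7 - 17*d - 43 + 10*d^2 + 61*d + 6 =10*d^2 + 44*d - 30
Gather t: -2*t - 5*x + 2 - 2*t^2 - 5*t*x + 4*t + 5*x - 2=-2*t^2 + t*(2 - 5*x)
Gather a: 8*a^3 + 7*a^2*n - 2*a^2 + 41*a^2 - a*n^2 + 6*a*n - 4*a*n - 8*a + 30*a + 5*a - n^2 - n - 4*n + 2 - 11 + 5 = 8*a^3 + a^2*(7*n + 39) + a*(-n^2 + 2*n + 27) - n^2 - 5*n - 4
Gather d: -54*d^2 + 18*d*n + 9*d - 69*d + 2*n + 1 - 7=-54*d^2 + d*(18*n - 60) + 2*n - 6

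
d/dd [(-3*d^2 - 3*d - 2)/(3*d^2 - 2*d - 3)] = 5*(3*d^2 + 6*d + 1)/(9*d^4 - 12*d^3 - 14*d^2 + 12*d + 9)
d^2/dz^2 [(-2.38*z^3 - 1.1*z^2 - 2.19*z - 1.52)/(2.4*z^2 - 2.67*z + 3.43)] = (4.26325641456066e-14*z^4 - 34.075644*z^3 + 132.577668*z^2 - 1.393332*z - 62.641834)/(13.824*z^6 - 46.1376*z^5 + 110.59848*z^4 - 150.910803*z^3 + 158.063661*z^2 - 94.236849*z + 40.353607)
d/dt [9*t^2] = 18*t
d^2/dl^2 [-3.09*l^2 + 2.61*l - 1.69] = -6.18000000000000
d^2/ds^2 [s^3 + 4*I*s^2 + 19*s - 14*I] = 6*s + 8*I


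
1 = 1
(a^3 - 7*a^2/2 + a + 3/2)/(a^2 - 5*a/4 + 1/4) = 2*(2*a^2 - 5*a - 3)/(4*a - 1)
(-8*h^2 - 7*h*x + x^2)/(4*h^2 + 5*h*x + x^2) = (-8*h + x)/(4*h + x)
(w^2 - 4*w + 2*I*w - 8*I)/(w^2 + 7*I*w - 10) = (w - 4)/(w + 5*I)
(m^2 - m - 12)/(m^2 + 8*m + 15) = (m - 4)/(m + 5)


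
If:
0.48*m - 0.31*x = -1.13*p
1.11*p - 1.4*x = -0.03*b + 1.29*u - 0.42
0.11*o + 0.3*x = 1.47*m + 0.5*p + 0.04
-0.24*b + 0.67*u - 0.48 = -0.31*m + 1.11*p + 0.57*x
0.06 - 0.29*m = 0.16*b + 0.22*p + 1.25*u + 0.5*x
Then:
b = 14.9818947525485*x - 2.74254470118546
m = 8.95559596160554*x - 0.658978783316659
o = 100.907461150745*x - 7.1703519627619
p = 0.279920191143359 - 3.52981067395633*x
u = 0.502662845839973 - 3.77413411280238*x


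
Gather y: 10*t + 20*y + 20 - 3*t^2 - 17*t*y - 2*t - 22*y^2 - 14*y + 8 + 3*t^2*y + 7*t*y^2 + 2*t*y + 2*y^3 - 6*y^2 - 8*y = -3*t^2 + 8*t + 2*y^3 + y^2*(7*t - 28) + y*(3*t^2 - 15*t - 2) + 28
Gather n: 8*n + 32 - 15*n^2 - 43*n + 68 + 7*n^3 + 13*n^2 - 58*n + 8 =7*n^3 - 2*n^2 - 93*n + 108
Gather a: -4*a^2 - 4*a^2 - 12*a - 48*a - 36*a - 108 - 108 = -8*a^2 - 96*a - 216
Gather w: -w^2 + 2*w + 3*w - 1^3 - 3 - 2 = -w^2 + 5*w - 6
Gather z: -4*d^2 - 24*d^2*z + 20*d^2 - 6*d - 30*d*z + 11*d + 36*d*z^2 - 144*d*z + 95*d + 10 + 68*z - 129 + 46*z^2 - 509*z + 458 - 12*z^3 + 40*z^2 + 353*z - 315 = 16*d^2 + 100*d - 12*z^3 + z^2*(36*d + 86) + z*(-24*d^2 - 174*d - 88) + 24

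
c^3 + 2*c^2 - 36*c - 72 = (c - 6)*(c + 2)*(c + 6)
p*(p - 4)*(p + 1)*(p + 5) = p^4 + 2*p^3 - 19*p^2 - 20*p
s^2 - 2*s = s*(s - 2)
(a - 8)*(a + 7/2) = a^2 - 9*a/2 - 28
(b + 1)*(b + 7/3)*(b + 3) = b^3 + 19*b^2/3 + 37*b/3 + 7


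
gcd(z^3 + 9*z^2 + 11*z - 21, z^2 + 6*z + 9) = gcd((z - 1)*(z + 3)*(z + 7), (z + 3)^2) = z + 3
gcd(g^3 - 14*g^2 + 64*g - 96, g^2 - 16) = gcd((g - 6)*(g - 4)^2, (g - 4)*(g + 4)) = g - 4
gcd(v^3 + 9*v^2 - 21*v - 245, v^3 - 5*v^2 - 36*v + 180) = v - 5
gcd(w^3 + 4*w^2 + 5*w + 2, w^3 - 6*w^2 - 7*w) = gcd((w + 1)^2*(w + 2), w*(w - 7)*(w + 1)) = w + 1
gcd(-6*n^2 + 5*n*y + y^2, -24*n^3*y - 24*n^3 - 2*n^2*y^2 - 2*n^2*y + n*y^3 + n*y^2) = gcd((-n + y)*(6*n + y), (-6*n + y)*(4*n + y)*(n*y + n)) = 1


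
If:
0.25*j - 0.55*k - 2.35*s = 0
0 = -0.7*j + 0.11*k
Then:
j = -0.723076923076923*s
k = -4.6013986013986*s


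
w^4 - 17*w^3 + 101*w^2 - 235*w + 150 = (w - 6)*(w - 5)^2*(w - 1)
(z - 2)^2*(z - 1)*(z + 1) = z^4 - 4*z^3 + 3*z^2 + 4*z - 4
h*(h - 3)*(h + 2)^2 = h^4 + h^3 - 8*h^2 - 12*h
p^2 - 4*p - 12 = (p - 6)*(p + 2)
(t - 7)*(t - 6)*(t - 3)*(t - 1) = t^4 - 17*t^3 + 97*t^2 - 207*t + 126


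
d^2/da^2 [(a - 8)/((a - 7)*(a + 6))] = 2*(a^3 - 24*a^2 + 150*a - 386)/(a^6 - 3*a^5 - 123*a^4 + 251*a^3 + 5166*a^2 - 5292*a - 74088)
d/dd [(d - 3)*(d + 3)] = 2*d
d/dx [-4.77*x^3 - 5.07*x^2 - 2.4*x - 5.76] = -14.31*x^2 - 10.14*x - 2.4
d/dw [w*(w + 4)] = 2*w + 4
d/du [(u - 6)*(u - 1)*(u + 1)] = 3*u^2 - 12*u - 1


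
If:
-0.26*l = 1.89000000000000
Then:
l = -7.27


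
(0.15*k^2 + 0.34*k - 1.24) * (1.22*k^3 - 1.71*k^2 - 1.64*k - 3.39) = 0.183*k^5 + 0.1583*k^4 - 2.3402*k^3 + 1.0543*k^2 + 0.881*k + 4.2036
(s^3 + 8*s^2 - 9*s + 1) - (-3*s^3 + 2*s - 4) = 4*s^3 + 8*s^2 - 11*s + 5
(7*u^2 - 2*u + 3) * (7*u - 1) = 49*u^3 - 21*u^2 + 23*u - 3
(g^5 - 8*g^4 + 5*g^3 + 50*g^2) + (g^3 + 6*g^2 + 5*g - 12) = g^5 - 8*g^4 + 6*g^3 + 56*g^2 + 5*g - 12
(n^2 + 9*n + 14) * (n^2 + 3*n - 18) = n^4 + 12*n^3 + 23*n^2 - 120*n - 252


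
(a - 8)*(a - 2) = a^2 - 10*a + 16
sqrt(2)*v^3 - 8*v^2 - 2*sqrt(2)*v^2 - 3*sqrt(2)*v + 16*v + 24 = (v - 3)*(v - 4*sqrt(2))*(sqrt(2)*v + sqrt(2))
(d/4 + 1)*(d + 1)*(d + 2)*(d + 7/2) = d^4/4 + 21*d^3/8 + 77*d^2/8 + 57*d/4 + 7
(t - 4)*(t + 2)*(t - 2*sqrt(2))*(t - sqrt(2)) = t^4 - 3*sqrt(2)*t^3 - 2*t^3 - 4*t^2 + 6*sqrt(2)*t^2 - 8*t + 24*sqrt(2)*t - 32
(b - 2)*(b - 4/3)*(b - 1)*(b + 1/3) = b^4 - 4*b^3 + 41*b^2/9 - 2*b/3 - 8/9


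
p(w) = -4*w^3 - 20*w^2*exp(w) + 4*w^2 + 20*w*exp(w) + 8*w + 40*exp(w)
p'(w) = -20*w^2*exp(w) - 12*w^2 - 20*w*exp(w) + 8*w + 60*exp(w) + 8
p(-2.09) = 26.24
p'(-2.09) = -59.35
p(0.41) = 71.24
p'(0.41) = 82.25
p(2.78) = -983.29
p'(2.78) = -2483.06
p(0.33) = 64.72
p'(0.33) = 80.58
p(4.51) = -25398.65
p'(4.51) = -39933.02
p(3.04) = -1807.80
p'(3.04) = -3959.26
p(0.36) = 67.15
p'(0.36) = 81.29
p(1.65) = 102.71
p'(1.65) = -154.40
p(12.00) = -423168697.69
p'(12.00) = -498031285.74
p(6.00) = -226592.12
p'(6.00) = -315050.46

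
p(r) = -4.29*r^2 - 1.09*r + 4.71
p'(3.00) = -26.83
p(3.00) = -37.17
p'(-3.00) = 24.65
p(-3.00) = -30.63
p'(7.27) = -63.47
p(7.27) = -229.95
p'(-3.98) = 33.06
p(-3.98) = -58.91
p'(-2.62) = 21.39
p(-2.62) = -21.88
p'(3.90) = -34.55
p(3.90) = -64.79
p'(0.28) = -3.49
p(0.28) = 4.07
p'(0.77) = -7.70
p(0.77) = 1.33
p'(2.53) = -22.80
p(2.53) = -25.51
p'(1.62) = -14.99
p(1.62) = -8.31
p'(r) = -8.58*r - 1.09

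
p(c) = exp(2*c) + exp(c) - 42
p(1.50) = -17.43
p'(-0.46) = 1.43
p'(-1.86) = 0.20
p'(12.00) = 52978407014.48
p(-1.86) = -41.82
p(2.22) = 51.98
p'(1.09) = 20.67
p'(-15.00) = 0.00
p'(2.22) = 178.76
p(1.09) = -30.18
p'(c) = 2*exp(2*c) + exp(c)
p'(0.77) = 11.49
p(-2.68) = -41.93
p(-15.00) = -42.00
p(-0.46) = -40.97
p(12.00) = 26489284842.63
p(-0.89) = -41.42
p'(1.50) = 44.65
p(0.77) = -35.18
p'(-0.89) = 0.75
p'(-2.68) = 0.08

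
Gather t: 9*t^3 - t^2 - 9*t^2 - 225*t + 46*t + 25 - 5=9*t^3 - 10*t^2 - 179*t + 20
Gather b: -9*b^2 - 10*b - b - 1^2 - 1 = -9*b^2 - 11*b - 2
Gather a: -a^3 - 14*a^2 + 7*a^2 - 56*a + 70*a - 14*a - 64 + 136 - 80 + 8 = -a^3 - 7*a^2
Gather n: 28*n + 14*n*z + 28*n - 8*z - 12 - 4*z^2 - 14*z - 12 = n*(14*z + 56) - 4*z^2 - 22*z - 24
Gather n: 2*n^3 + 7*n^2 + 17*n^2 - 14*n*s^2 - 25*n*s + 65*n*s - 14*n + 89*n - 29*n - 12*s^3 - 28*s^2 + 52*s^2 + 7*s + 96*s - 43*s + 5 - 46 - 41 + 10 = 2*n^3 + 24*n^2 + n*(-14*s^2 + 40*s + 46) - 12*s^3 + 24*s^2 + 60*s - 72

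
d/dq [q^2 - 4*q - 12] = 2*q - 4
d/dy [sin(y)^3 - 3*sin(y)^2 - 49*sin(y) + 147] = (3*sin(y)^2 - 6*sin(y) - 49)*cos(y)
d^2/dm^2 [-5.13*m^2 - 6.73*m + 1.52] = -10.2600000000000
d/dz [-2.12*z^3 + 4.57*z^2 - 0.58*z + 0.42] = -6.36*z^2 + 9.14*z - 0.58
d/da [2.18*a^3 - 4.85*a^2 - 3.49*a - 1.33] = 6.54*a^2 - 9.7*a - 3.49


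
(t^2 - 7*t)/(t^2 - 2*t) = (t - 7)/(t - 2)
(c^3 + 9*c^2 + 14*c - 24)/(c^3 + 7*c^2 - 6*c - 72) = (c - 1)/(c - 3)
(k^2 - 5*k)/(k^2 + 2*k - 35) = k/(k + 7)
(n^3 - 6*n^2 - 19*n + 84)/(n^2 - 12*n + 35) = (n^2 + n - 12)/(n - 5)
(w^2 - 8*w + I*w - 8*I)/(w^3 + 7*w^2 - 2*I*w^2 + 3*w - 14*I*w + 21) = (w - 8)/(w^2 + w*(7 - 3*I) - 21*I)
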